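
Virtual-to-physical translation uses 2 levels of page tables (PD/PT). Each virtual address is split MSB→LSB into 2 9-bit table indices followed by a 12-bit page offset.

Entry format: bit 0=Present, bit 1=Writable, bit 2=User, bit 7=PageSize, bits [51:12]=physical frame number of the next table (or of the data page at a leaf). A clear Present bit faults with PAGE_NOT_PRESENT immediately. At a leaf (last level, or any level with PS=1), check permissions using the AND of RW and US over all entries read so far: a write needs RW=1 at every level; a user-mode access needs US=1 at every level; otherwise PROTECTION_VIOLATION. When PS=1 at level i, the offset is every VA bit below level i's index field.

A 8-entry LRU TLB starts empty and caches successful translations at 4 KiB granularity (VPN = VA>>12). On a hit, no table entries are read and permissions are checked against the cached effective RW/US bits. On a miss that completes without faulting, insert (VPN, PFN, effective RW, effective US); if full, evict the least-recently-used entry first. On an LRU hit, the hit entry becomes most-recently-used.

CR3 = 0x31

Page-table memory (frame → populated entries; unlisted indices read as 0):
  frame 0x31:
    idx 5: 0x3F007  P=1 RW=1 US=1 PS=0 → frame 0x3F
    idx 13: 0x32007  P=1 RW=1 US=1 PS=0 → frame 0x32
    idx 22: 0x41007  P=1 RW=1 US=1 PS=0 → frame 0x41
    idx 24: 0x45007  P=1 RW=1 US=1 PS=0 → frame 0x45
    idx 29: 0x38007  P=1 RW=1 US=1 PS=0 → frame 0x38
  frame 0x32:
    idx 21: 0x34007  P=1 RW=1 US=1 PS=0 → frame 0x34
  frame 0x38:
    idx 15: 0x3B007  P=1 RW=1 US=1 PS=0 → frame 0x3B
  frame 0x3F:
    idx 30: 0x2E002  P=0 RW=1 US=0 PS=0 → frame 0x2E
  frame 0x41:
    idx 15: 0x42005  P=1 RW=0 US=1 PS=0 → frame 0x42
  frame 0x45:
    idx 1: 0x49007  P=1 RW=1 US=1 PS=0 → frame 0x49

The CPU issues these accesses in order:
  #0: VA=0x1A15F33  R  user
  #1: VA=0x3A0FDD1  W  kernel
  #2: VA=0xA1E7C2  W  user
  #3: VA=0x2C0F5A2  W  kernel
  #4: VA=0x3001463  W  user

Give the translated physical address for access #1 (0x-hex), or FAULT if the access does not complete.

Walk each access:
#0 VA=0x1A15F33 (r,user):
  L0: frame=0x31 idx=13 entry=0x32007 [P=1 RW=1 US=1 PS=0]
  L1: frame=0x32 idx=21 entry=0x34007 [P=1 RW=1 US=1 PS=0]
  ✓ 0x34F33  — 2 lookups
#1 VA=0x3A0FDD1 (w,kernel):
  L0: frame=0x31 idx=29 entry=0x38007 [P=1 RW=1 US=1 PS=0]
  L1: frame=0x38 idx=15 entry=0x3B007 [P=1 RW=1 US=1 PS=0]
  ✓ 0x3BDD1  — 2 lookups
#2 VA=0xA1E7C2 (w,user):
  L0: frame=0x31 idx=5 entry=0x3F007 [P=1 RW=1 US=1 PS=0]
  L1: frame=0x3F idx=30 entry=0x2E002 [P=0 RW=1 US=0 PS=0]
  ⇒ fault: PAGE_NOT_PRESENT  — 2 lookups
#3 VA=0x2C0F5A2 (w,kernel):
  L0: frame=0x31 idx=22 entry=0x41007 [P=1 RW=1 US=1 PS=0]
  L1: frame=0x41 idx=15 entry=0x42005 [P=1 RW=0 US=1 PS=0]
  ⇒ fault: PROTECTION_VIOLATION  — 2 lookups
#4 VA=0x3001463 (w,user):
  L0: frame=0x31 idx=24 entry=0x45007 [P=1 RW=1 US=1 PS=0]
  L1: frame=0x45 idx=1 entry=0x49007 [P=1 RW=1 US=1 PS=0]
  ✓ 0x49463  — 2 lookups

Access #1 PA: 0x3BDD1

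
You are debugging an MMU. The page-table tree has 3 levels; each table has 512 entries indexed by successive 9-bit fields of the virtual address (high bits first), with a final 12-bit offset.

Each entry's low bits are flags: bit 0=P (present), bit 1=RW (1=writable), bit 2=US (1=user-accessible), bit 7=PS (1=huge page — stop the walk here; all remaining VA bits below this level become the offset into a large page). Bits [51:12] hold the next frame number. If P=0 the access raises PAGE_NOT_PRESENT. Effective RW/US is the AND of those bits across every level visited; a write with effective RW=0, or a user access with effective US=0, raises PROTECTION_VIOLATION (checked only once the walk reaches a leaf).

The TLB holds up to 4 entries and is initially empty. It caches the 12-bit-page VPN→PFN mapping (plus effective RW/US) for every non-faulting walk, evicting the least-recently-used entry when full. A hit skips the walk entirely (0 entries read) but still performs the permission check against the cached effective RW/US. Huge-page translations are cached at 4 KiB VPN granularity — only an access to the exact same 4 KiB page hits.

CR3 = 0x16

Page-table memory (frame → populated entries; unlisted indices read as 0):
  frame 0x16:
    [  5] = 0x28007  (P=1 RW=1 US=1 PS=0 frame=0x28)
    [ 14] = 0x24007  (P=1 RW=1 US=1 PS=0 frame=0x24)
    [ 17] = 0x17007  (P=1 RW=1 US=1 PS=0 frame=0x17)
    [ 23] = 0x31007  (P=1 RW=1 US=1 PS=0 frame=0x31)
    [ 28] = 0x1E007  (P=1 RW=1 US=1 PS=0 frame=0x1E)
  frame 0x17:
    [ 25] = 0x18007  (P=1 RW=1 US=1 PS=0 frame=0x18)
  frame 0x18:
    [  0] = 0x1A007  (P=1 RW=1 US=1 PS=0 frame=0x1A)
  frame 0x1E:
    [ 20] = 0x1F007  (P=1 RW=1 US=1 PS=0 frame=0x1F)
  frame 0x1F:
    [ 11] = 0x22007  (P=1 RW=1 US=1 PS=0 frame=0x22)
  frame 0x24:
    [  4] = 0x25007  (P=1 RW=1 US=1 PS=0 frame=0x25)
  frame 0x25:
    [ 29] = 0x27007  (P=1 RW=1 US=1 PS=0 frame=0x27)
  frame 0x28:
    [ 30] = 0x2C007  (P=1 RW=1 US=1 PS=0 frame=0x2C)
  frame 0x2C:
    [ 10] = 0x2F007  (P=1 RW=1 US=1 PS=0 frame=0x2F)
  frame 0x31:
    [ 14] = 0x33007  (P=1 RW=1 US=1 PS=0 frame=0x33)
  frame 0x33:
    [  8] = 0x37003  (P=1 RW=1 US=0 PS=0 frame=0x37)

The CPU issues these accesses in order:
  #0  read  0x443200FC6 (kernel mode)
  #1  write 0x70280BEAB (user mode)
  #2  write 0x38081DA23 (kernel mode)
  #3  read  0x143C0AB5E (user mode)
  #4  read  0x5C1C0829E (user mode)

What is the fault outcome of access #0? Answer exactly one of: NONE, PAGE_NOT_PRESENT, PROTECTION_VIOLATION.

Trace:
#0 VA=0x443200FC6 (r,kernel):
  L0 @0x16[17] → 0x17007  P=1,RW=1,US=1,PS=0
  L1 @0x17[25] → 0x18007  P=1,RW=1,US=1,PS=0
  L2 @0x18[0] → 0x1A007  P=1,RW=1,US=1,PS=0
  → PA=0x1AFC6  (3 entries read)
#1 VA=0x70280BEAB (w,user):
  L0 @0x16[28] → 0x1E007  P=1,RW=1,US=1,PS=0
  L1 @0x1E[20] → 0x1F007  P=1,RW=1,US=1,PS=0
  L2 @0x1F[11] → 0x22007  P=1,RW=1,US=1,PS=0
  → PA=0x22EAB  (3 entries read)
#2 VA=0x38081DA23 (w,kernel):
  L0 @0x16[14] → 0x24007  P=1,RW=1,US=1,PS=0
  L1 @0x24[4] → 0x25007  P=1,RW=1,US=1,PS=0
  L2 @0x25[29] → 0x27007  P=1,RW=1,US=1,PS=0
  → PA=0x27A23  (3 entries read)
#3 VA=0x143C0AB5E (r,user):
  L0 @0x16[5] → 0x28007  P=1,RW=1,US=1,PS=0
  L1 @0x28[30] → 0x2C007  P=1,RW=1,US=1,PS=0
  L2 @0x2C[10] → 0x2F007  P=1,RW=1,US=1,PS=0
  → PA=0x2FB5E  (3 entries read)
#4 VA=0x5C1C0829E (r,user):
  L0 @0x16[23] → 0x31007  P=1,RW=1,US=1,PS=0
  L1 @0x31[14] → 0x33007  P=1,RW=1,US=1,PS=0
  L2 @0x33[8] → 0x37003  P=1,RW=1,US=0,PS=0
  → PROTECTION_VIOLATION  (3 entries read)

Access #0 fault: NONE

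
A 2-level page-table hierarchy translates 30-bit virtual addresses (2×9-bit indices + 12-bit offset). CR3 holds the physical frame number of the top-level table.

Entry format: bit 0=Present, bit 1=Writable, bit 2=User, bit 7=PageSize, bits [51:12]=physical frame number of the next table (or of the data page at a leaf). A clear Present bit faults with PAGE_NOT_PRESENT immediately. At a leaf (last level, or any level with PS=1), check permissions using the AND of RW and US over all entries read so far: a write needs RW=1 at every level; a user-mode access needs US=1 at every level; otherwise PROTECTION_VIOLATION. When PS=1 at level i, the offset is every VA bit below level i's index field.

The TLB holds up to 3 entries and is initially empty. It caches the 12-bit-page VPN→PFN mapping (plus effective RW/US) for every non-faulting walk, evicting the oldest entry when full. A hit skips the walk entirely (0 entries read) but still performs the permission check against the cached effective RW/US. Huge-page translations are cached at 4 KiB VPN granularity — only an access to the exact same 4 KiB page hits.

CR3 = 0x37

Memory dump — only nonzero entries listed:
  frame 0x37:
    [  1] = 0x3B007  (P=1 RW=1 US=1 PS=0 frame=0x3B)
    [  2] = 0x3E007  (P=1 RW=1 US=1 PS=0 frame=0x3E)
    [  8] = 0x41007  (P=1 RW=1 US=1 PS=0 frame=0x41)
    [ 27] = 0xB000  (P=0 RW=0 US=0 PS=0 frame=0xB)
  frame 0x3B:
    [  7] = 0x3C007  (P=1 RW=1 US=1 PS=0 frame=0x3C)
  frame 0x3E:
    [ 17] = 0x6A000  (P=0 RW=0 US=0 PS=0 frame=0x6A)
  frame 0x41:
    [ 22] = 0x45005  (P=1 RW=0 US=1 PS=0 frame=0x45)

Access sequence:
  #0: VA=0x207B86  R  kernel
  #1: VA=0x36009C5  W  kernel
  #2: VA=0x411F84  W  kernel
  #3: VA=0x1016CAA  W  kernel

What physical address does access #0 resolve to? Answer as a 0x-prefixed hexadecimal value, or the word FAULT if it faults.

Walk each access:
#0 VA=0x207B86 (r,kernel):
  lvl0: tbl 0x37, slot 1 ⇒ 0x3B007 (P1/RW1/US1/PS0)
  lvl1: tbl 0x3B, slot 7 ⇒ 0x3C007 (P1/RW1/US1/PS0)
  → PA=0x3CB86  (2 entries read)
#1 VA=0x36009C5 (w,kernel):
  lvl0: tbl 0x37, slot 27 ⇒ 0xB000 (P0/RW0/US0/PS0)
  ⇒ fault: PAGE_NOT_PRESENT  — 1 lookups
#2 VA=0x411F84 (w,kernel):
  lvl0: tbl 0x37, slot 2 ⇒ 0x3E007 (P1/RW1/US1/PS0)
  lvl1: tbl 0x3E, slot 17 ⇒ 0x6A000 (P0/RW0/US0/PS0)
  ⇒ fault: PAGE_NOT_PRESENT  — 2 lookups
#3 VA=0x1016CAA (w,kernel):
  lvl0: tbl 0x37, slot 8 ⇒ 0x41007 (P1/RW1/US1/PS0)
  lvl1: tbl 0x41, slot 22 ⇒ 0x45005 (P1/RW0/US1/PS0)
  ⇒ fault: PROTECTION_VIOLATION  — 2 lookups

Access #0 PA: 0x3CB86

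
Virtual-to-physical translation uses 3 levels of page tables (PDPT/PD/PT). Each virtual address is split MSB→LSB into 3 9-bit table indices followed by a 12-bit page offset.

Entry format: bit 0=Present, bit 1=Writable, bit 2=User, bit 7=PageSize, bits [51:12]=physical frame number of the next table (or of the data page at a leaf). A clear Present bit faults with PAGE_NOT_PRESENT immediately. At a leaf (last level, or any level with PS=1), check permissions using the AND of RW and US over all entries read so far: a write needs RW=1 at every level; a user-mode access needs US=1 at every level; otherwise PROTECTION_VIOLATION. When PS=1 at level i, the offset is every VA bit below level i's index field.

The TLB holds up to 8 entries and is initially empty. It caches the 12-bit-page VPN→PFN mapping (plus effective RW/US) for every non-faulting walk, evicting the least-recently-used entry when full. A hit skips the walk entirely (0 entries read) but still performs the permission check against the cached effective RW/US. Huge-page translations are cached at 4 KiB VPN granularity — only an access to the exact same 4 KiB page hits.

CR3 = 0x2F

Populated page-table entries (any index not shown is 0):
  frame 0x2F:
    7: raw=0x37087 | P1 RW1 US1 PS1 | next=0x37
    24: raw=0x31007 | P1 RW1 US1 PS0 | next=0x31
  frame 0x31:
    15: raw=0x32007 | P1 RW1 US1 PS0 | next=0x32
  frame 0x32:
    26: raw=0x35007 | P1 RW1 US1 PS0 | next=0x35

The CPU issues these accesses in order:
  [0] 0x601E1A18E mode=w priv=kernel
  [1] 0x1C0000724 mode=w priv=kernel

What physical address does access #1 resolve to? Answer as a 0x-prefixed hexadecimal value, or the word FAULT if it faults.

Trace:
#0 VA=0x601E1A18E (w,kernel):
  L0: frame=0x2F idx=24 entry=0x31007 [P=1 RW=1 US=1 PS=0]
  L1: frame=0x31 idx=15 entry=0x32007 [P=1 RW=1 US=1 PS=0]
  L2: frame=0x32 idx=26 entry=0x35007 [P=1 RW=1 US=1 PS=0]
  ⇒ phys 0x3518E  [3 reads]
#1 VA=0x1C0000724 (w,kernel):
  L0: frame=0x2F idx=7 entry=0x37087 [P=1 RW=1 US=1 PS=1]
  ⇒ phys 0x37724 (huge @L0)  [1 reads]

Access #1 PA: 0x37724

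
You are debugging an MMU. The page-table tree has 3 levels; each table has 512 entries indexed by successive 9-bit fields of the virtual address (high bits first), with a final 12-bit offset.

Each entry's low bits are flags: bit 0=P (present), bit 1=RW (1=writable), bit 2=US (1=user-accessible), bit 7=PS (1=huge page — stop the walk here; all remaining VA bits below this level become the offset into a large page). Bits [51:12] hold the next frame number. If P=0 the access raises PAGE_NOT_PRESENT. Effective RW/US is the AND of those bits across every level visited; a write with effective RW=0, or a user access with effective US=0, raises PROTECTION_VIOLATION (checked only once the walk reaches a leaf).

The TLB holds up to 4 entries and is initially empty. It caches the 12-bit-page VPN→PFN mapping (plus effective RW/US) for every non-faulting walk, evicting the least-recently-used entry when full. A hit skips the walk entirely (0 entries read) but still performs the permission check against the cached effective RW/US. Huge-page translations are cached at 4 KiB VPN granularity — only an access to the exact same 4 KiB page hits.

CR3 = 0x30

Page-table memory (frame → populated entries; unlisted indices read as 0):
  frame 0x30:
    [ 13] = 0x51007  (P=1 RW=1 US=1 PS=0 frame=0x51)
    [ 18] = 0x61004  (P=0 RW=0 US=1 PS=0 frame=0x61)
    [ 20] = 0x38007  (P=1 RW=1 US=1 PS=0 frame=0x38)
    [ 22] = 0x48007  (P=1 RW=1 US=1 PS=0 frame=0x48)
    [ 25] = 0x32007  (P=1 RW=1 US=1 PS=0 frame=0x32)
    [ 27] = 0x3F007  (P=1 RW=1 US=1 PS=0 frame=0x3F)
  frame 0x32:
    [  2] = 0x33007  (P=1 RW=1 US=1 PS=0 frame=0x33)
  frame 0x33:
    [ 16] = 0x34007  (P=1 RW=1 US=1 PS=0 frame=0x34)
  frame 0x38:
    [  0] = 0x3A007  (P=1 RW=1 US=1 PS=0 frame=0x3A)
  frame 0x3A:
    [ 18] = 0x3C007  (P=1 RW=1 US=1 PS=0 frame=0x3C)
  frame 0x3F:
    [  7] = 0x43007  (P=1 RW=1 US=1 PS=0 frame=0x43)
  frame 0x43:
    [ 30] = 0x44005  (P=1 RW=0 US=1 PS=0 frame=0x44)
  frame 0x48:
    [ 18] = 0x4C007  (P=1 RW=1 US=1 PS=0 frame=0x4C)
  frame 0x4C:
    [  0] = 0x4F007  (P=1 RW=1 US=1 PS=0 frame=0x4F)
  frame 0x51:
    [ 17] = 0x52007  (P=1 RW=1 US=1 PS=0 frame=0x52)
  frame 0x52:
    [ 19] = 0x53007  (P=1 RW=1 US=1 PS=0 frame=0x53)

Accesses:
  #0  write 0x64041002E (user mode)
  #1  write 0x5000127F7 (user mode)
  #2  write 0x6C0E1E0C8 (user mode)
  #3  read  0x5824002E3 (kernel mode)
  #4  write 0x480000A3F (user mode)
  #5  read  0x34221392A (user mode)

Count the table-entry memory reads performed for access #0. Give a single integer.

Walk each access:
#0 VA=0x64041002E (w,user):
  [0] read 0x30 idx=25: raw=0x32007 flags P=1 W=1 U=1 S=0
  [1] read 0x32 idx=2: raw=0x33007 flags P=1 W=1 U=1 S=0
  [2] read 0x33 idx=16: raw=0x34007 flags P=1 W=1 U=1 S=0
  ⇒ phys 0x3402E  [3 reads]
#1 VA=0x5000127F7 (w,user):
  [0] read 0x30 idx=20: raw=0x38007 flags P=1 W=1 U=1 S=0
  [1] read 0x38 idx=0: raw=0x3A007 flags P=1 W=1 U=1 S=0
  [2] read 0x3A idx=18: raw=0x3C007 flags P=1 W=1 U=1 S=0
  ⇒ phys 0x3C7F7  [3 reads]
#2 VA=0x6C0E1E0C8 (w,user):
  [0] read 0x30 idx=27: raw=0x3F007 flags P=1 W=1 U=1 S=0
  [1] read 0x3F idx=7: raw=0x43007 flags P=1 W=1 U=1 S=0
  [2] read 0x43 idx=30: raw=0x44005 flags P=1 W=0 U=1 S=0
  → PROTECTION_VIOLATION  (3 entries read)
#3 VA=0x5824002E3 (r,kernel):
  [0] read 0x30 idx=22: raw=0x48007 flags P=1 W=1 U=1 S=0
  [1] read 0x48 idx=18: raw=0x4C007 flags P=1 W=1 U=1 S=0
  [2] read 0x4C idx=0: raw=0x4F007 flags P=1 W=1 U=1 S=0
  ⇒ phys 0x4F2E3  [3 reads]
#4 VA=0x480000A3F (w,user):
  [0] read 0x30 idx=18: raw=0x61004 flags P=0 W=0 U=1 S=0
  → PAGE_NOT_PRESENT  (1 entries read)
#5 VA=0x34221392A (r,user):
  [0] read 0x30 idx=13: raw=0x51007 flags P=1 W=1 U=1 S=0
  [1] read 0x51 idx=17: raw=0x52007 flags P=1 W=1 U=1 S=0
  [2] read 0x52 idx=19: raw=0x53007 flags P=1 W=1 U=1 S=0
  ⇒ phys 0x5392A  [3 reads]

Entries read for #0: 3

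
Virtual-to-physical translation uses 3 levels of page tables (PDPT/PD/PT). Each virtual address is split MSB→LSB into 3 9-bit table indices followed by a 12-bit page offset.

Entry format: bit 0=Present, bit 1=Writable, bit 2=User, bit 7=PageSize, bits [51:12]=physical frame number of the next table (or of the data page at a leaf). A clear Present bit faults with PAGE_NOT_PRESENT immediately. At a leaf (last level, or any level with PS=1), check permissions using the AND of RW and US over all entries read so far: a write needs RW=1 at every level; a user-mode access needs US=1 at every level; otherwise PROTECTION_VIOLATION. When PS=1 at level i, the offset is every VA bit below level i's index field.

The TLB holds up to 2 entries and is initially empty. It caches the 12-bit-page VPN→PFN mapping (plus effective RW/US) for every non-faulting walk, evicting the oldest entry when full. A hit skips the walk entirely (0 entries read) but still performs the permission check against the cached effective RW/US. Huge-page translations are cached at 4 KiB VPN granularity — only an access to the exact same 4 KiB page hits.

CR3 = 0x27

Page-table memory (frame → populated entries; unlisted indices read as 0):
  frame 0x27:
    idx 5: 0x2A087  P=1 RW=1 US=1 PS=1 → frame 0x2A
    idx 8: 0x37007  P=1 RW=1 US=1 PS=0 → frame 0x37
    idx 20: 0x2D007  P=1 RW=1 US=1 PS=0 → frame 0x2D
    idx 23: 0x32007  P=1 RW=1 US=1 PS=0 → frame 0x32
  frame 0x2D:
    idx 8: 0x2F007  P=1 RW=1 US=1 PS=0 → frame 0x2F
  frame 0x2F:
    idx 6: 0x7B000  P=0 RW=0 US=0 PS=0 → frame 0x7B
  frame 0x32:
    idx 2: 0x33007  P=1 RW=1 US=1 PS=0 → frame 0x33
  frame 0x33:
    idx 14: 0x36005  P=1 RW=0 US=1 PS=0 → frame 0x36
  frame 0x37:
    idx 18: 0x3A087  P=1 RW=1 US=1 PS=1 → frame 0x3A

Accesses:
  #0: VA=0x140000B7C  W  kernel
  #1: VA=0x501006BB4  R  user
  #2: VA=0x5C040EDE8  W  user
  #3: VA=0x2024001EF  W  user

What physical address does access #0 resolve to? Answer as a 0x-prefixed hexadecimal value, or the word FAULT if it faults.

Walk each access:
#0 VA=0x140000B7C (w,kernel):
  L0: frame=0x27 idx=5 entry=0x2A087 [P=1 RW=1 US=1 PS=1]
  ⇒ phys 0x2AB7C (huge @L0)  [1 reads]
#1 VA=0x501006BB4 (r,user):
  L0: frame=0x27 idx=20 entry=0x2D007 [P=1 RW=1 US=1 PS=0]
  L1: frame=0x2D idx=8 entry=0x2F007 [P=1 RW=1 US=1 PS=0]
  L2: frame=0x2F idx=6 entry=0x7B000 [P=0 RW=0 US=0 PS=0]
  ⇒ fault: PAGE_NOT_PRESENT  — 3 lookups
#2 VA=0x5C040EDE8 (w,user):
  L0: frame=0x27 idx=23 entry=0x32007 [P=1 RW=1 US=1 PS=0]
  L1: frame=0x32 idx=2 entry=0x33007 [P=1 RW=1 US=1 PS=0]
  L2: frame=0x33 idx=14 entry=0x36005 [P=1 RW=0 US=1 PS=0]
  ⇒ fault: PROTECTION_VIOLATION  — 3 lookups
#3 VA=0x2024001EF (w,user):
  L0: frame=0x27 idx=8 entry=0x37007 [P=1 RW=1 US=1 PS=0]
  L1: frame=0x37 idx=18 entry=0x3A087 [P=1 RW=1 US=1 PS=1]
  ⇒ phys 0x3A1EF (huge @L1)  [2 reads]

Access #0 PA: 0x2AB7C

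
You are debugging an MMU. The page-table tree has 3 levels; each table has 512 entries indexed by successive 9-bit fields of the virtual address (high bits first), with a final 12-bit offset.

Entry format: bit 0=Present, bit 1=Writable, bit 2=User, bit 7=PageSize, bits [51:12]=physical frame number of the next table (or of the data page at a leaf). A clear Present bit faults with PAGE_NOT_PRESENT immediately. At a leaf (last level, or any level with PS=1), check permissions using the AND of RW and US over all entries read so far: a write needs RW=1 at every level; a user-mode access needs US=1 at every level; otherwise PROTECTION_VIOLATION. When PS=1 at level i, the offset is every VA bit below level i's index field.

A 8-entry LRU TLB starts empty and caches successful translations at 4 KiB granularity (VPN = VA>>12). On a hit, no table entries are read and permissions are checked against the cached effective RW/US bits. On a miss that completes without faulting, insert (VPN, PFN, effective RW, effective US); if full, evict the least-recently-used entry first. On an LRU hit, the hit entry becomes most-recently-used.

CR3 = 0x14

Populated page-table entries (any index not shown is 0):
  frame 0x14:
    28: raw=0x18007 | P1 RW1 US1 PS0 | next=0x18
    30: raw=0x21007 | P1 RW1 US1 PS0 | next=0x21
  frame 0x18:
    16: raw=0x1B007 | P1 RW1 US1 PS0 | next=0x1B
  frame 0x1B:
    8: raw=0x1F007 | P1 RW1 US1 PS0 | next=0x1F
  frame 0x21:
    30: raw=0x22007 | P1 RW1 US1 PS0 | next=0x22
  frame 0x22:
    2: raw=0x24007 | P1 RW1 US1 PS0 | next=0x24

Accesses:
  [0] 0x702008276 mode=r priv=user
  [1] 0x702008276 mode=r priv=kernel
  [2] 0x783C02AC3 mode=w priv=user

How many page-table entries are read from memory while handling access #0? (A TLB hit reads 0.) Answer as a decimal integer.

Trace:
#0 VA=0x702008276 (r,user):
  L0: frame=0x14 idx=28 entry=0x18007 [P=1 RW=1 US=1 PS=0]
  L1: frame=0x18 idx=16 entry=0x1B007 [P=1 RW=1 US=1 PS=0]
  L2: frame=0x1B idx=8 entry=0x1F007 [P=1 RW=1 US=1 PS=0]
  ⇒ phys 0x1F276  [3 reads]
#1 VA=0x702008276 (r,kernel):
  TLB hit vpn=0x702008 → PA=0x1F276
#2 VA=0x783C02AC3 (w,user):
  L0: frame=0x14 idx=30 entry=0x21007 [P=1 RW=1 US=1 PS=0]
  L1: frame=0x21 idx=30 entry=0x22007 [P=1 RW=1 US=1 PS=0]
  L2: frame=0x22 idx=2 entry=0x24007 [P=1 RW=1 US=1 PS=0]
  ⇒ phys 0x24AC3  [3 reads]

Entries read for #0: 3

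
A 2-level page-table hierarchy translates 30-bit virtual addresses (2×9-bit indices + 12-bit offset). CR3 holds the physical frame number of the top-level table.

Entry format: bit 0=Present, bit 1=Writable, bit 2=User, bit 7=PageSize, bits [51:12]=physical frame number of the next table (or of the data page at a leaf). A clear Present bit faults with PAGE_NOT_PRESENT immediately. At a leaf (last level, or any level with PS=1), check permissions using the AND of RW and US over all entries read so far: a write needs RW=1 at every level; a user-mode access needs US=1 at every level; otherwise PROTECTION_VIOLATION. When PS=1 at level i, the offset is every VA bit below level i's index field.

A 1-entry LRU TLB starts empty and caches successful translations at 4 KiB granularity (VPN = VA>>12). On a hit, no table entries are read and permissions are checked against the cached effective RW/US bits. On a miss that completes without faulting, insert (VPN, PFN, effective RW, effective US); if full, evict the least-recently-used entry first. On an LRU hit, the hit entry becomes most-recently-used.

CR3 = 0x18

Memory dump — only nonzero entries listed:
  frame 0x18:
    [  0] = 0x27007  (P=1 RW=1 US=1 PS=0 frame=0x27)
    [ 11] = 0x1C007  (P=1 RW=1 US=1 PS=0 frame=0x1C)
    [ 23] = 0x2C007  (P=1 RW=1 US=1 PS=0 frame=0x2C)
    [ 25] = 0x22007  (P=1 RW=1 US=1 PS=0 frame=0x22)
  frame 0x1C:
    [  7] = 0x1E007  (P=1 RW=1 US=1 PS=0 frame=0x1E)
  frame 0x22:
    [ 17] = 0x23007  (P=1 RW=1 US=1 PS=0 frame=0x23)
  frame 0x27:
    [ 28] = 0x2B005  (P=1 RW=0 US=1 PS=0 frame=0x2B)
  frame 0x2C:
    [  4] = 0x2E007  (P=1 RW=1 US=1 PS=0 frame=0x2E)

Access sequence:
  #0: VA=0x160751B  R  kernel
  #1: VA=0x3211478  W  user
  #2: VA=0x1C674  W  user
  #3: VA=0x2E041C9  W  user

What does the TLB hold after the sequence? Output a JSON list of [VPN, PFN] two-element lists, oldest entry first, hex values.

Walk each access:
#0 VA=0x160751B (r,kernel):
  [0] read 0x18 idx=11: raw=0x1C007 flags P=1 W=1 U=1 S=0
  [1] read 0x1C idx=7: raw=0x1E007 flags P=1 W=1 U=1 S=0
  ⇒ phys 0x1E51B  [2 reads]
#1 VA=0x3211478 (w,user):
  [0] read 0x18 idx=25: raw=0x22007 flags P=1 W=1 U=1 S=0
  [1] read 0x22 idx=17: raw=0x23007 flags P=1 W=1 U=1 S=0
  ⇒ phys 0x23478  [2 reads]
#2 VA=0x1C674 (w,user):
  [0] read 0x18 idx=0: raw=0x27007 flags P=1 W=1 U=1 S=0
  [1] read 0x27 idx=28: raw=0x2B005 flags P=1 W=0 U=1 S=0
  ✗ PROTECTION_VIOLATION  [2 reads]
#3 VA=0x2E041C9 (w,user):
  [0] read 0x18 idx=23: raw=0x2C007 flags P=1 W=1 U=1 S=0
  [1] read 0x2C idx=4: raw=0x2E007 flags P=1 W=1 U=1 S=0
  ⇒ phys 0x2E1C9  [2 reads]

TLB: [["0x2E04", "0x2E"]]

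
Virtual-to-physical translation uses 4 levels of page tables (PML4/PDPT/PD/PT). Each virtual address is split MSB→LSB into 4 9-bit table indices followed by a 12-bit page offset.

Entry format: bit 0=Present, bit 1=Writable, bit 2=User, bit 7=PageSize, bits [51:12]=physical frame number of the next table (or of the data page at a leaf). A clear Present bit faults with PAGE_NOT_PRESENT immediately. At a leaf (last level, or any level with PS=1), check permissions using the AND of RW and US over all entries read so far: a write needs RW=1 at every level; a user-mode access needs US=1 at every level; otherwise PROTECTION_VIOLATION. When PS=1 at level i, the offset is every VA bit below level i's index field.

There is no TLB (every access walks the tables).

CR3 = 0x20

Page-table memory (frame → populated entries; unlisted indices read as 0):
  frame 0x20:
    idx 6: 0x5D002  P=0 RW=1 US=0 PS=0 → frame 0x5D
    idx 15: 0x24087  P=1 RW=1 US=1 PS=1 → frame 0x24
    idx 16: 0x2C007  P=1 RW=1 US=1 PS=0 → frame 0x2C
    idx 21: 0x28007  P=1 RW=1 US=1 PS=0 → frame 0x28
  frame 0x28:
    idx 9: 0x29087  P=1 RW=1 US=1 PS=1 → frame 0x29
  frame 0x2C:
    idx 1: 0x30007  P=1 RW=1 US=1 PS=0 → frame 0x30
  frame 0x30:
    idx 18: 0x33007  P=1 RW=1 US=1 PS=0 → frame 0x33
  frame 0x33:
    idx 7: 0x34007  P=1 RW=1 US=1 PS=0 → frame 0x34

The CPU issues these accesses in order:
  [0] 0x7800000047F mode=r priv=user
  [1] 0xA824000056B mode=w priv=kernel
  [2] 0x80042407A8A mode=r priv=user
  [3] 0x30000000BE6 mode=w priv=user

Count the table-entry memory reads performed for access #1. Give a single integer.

Walk each access:
#0 VA=0x7800000047F (r,user):
  [0] read 0x20 idx=15: raw=0x24087 flags P=1 W=1 U=1 S=1
  → PA=0x2447F (huge @L0)  (1 entries read)
#1 VA=0xA824000056B (w,kernel):
  [0] read 0x20 idx=21: raw=0x28007 flags P=1 W=1 U=1 S=0
  [1] read 0x28 idx=9: raw=0x29087 flags P=1 W=1 U=1 S=1
  → PA=0x2956B (huge @L1)  (2 entries read)
#2 VA=0x80042407A8A (r,user):
  [0] read 0x20 idx=16: raw=0x2C007 flags P=1 W=1 U=1 S=0
  [1] read 0x2C idx=1: raw=0x30007 flags P=1 W=1 U=1 S=0
  [2] read 0x30 idx=18: raw=0x33007 flags P=1 W=1 U=1 S=0
  [3] read 0x33 idx=7: raw=0x34007 flags P=1 W=1 U=1 S=0
  → PA=0x34A8A  (4 entries read)
#3 VA=0x30000000BE6 (w,user):
  [0] read 0x20 idx=6: raw=0x5D002 flags P=0 W=1 U=0 S=0
  → PAGE_NOT_PRESENT  (1 entries read)

Entries read for #1: 2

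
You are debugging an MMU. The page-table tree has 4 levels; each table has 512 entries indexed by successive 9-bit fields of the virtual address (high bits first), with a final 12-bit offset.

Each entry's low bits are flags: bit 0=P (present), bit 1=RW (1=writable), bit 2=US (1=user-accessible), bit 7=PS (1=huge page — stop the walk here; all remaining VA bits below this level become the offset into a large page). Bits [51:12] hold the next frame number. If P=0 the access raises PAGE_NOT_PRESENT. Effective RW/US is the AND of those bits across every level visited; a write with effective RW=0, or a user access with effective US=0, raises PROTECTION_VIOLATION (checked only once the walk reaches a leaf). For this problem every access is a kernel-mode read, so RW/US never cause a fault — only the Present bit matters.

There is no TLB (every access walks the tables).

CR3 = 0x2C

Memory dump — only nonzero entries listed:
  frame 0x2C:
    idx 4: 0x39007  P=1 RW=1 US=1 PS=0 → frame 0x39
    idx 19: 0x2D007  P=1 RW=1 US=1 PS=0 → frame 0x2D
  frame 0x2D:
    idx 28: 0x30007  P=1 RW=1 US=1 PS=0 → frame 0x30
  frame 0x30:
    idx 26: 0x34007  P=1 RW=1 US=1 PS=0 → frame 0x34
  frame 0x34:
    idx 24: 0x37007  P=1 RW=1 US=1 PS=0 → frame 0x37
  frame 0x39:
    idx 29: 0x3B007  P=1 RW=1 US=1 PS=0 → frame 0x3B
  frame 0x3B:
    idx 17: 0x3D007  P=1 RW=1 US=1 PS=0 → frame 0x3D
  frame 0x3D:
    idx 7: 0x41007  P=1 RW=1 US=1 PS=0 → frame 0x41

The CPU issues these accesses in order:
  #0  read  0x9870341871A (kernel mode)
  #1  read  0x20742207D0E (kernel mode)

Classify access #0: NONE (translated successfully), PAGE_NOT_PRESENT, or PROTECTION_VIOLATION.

Walk each access:
#0 VA=0x9870341871A (r,kernel):
  lvl0: tbl 0x2C, slot 19 ⇒ 0x2D007 (P1/RW1/US1/PS0)
  lvl1: tbl 0x2D, slot 28 ⇒ 0x30007 (P1/RW1/US1/PS0)
  lvl2: tbl 0x30, slot 26 ⇒ 0x34007 (P1/RW1/US1/PS0)
  lvl3: tbl 0x34, slot 24 ⇒ 0x37007 (P1/RW1/US1/PS0)
  ✓ 0x3771A  — 4 lookups
#1 VA=0x20742207D0E (r,kernel):
  lvl0: tbl 0x2C, slot 4 ⇒ 0x39007 (P1/RW1/US1/PS0)
  lvl1: tbl 0x39, slot 29 ⇒ 0x3B007 (P1/RW1/US1/PS0)
  lvl2: tbl 0x3B, slot 17 ⇒ 0x3D007 (P1/RW1/US1/PS0)
  lvl3: tbl 0x3D, slot 7 ⇒ 0x41007 (P1/RW1/US1/PS0)
  ✓ 0x41D0E  — 4 lookups

Access #0 fault: NONE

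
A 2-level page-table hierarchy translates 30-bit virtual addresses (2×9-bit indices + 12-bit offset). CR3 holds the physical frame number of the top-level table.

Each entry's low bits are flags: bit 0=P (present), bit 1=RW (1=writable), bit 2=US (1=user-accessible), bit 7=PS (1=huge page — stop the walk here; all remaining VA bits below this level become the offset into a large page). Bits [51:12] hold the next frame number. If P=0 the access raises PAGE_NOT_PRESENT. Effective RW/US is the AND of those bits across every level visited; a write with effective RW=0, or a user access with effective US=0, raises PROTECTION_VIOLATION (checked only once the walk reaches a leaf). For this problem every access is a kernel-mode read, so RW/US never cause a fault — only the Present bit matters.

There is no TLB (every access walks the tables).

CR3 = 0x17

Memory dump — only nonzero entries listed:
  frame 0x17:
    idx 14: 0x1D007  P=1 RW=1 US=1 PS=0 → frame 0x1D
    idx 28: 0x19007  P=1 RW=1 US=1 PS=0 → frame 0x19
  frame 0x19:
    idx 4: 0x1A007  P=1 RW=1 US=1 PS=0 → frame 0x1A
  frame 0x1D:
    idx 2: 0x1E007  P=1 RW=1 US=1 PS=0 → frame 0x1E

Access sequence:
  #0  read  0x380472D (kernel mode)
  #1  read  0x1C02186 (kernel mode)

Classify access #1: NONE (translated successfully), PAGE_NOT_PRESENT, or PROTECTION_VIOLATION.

Trace:
#0 VA=0x380472D (r,kernel):
  L0: frame=0x17 idx=28 entry=0x19007 [P=1 RW=1 US=1 PS=0]
  L1: frame=0x19 idx=4 entry=0x1A007 [P=1 RW=1 US=1 PS=0]
  ✓ 0x1A72D  — 2 lookups
#1 VA=0x1C02186 (r,kernel):
  L0: frame=0x17 idx=14 entry=0x1D007 [P=1 RW=1 US=1 PS=0]
  L1: frame=0x1D idx=2 entry=0x1E007 [P=1 RW=1 US=1 PS=0]
  ✓ 0x1E186  — 2 lookups

Access #1 fault: NONE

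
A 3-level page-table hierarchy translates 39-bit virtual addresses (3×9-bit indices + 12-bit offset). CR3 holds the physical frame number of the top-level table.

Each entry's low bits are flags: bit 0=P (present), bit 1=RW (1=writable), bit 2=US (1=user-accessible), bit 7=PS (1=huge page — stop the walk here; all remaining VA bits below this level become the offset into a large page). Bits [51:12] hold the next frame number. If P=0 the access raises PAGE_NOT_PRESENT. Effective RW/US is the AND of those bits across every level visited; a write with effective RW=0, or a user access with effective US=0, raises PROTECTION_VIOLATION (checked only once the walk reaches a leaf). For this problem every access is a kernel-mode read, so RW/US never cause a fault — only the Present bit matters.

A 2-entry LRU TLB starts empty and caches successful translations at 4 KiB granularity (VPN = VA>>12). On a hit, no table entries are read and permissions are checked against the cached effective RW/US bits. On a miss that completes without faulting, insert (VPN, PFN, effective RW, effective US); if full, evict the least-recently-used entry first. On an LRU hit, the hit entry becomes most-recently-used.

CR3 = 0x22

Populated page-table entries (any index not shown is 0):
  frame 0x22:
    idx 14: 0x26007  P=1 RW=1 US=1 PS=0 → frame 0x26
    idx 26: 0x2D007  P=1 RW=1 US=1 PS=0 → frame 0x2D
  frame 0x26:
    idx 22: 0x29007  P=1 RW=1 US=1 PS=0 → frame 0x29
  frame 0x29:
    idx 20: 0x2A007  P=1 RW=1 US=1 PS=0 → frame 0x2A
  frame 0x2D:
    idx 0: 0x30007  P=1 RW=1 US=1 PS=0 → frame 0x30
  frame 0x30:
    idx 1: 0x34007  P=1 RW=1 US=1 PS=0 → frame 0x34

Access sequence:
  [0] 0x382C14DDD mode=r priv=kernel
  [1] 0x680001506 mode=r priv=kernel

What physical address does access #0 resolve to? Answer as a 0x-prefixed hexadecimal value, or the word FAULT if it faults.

Per-access translation:
#0 VA=0x382C14DDD (r,kernel):
  [0] read 0x22 idx=14: raw=0x26007 flags P=1 W=1 U=1 S=0
  [1] read 0x26 idx=22: raw=0x29007 flags P=1 W=1 U=1 S=0
  [2] read 0x29 idx=20: raw=0x2A007 flags P=1 W=1 U=1 S=0
  ✓ 0x2ADDD  — 3 lookups
#1 VA=0x680001506 (r,kernel):
  [0] read 0x22 idx=26: raw=0x2D007 flags P=1 W=1 U=1 S=0
  [1] read 0x2D idx=0: raw=0x30007 flags P=1 W=1 U=1 S=0
  [2] read 0x30 idx=1: raw=0x34007 flags P=1 W=1 U=1 S=0
  ✓ 0x34506  — 3 lookups

Access #0 PA: 0x2ADDD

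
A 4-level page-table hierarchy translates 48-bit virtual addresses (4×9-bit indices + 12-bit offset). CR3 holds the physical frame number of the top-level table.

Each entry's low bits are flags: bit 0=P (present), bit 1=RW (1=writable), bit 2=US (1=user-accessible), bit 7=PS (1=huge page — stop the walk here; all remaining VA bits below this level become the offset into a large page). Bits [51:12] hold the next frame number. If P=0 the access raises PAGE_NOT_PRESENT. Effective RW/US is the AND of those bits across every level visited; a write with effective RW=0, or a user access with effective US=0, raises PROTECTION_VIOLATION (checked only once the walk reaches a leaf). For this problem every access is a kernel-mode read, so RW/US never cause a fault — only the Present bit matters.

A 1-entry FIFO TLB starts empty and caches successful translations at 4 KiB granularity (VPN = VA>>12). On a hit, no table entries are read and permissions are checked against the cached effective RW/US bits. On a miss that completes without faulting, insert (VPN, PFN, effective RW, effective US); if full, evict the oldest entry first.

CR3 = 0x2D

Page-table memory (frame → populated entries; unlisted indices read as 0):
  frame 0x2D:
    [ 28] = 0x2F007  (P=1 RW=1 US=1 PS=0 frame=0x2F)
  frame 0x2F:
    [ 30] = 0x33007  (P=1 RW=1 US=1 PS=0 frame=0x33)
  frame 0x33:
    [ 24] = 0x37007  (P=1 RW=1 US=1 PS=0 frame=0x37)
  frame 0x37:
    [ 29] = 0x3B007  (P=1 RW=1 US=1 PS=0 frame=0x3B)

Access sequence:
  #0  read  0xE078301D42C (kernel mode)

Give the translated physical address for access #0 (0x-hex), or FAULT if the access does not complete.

Trace:
#0 VA=0xE078301D42C (r,kernel):
  L0: frame=0x2D idx=28 entry=0x2F007 [P=1 RW=1 US=1 PS=0]
  L1: frame=0x2F idx=30 entry=0x33007 [P=1 RW=1 US=1 PS=0]
  L2: frame=0x33 idx=24 entry=0x37007 [P=1 RW=1 US=1 PS=0]
  L3: frame=0x37 idx=29 entry=0x3B007 [P=1 RW=1 US=1 PS=0]
  ⇒ phys 0x3B42C  [4 reads]

Access #0 PA: 0x3B42C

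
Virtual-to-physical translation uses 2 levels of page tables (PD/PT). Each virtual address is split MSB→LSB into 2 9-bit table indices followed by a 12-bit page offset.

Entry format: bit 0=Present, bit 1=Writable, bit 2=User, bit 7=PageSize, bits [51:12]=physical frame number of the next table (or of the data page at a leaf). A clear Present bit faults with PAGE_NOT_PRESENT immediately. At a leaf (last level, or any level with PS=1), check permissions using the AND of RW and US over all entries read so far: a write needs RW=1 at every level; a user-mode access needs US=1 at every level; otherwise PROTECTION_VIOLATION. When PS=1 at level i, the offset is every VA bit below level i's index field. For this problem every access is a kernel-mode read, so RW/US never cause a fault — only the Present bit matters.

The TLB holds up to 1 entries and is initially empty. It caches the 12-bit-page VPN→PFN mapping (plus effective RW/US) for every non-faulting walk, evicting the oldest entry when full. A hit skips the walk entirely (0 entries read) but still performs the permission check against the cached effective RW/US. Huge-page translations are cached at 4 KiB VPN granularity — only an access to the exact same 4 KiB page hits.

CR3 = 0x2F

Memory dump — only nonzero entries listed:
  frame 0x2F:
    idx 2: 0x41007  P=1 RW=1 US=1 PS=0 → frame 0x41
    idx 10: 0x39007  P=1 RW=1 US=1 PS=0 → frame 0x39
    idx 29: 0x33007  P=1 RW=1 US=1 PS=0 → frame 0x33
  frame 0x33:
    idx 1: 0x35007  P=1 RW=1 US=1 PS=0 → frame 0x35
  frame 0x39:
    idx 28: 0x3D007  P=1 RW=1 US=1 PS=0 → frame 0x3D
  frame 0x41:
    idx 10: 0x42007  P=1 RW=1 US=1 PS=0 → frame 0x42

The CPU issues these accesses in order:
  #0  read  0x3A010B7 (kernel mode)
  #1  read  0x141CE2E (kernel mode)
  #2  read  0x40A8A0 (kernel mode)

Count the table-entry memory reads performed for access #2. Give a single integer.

Trace:
#0 VA=0x3A010B7 (r,kernel):
  L0 @0x2F[29] → 0x33007  P=1,RW=1,US=1,PS=0
  L1 @0x33[1] → 0x35007  P=1,RW=1,US=1,PS=0
  ⇒ phys 0x350B7  [2 reads]
#1 VA=0x141CE2E (r,kernel):
  L0 @0x2F[10] → 0x39007  P=1,RW=1,US=1,PS=0
  L1 @0x39[28] → 0x3D007  P=1,RW=1,US=1,PS=0
  ⇒ phys 0x3DE2E  [2 reads]
#2 VA=0x40A8A0 (r,kernel):
  L0 @0x2F[2] → 0x41007  P=1,RW=1,US=1,PS=0
  L1 @0x41[10] → 0x42007  P=1,RW=1,US=1,PS=0
  ⇒ phys 0x428A0  [2 reads]

Entries read for #2: 2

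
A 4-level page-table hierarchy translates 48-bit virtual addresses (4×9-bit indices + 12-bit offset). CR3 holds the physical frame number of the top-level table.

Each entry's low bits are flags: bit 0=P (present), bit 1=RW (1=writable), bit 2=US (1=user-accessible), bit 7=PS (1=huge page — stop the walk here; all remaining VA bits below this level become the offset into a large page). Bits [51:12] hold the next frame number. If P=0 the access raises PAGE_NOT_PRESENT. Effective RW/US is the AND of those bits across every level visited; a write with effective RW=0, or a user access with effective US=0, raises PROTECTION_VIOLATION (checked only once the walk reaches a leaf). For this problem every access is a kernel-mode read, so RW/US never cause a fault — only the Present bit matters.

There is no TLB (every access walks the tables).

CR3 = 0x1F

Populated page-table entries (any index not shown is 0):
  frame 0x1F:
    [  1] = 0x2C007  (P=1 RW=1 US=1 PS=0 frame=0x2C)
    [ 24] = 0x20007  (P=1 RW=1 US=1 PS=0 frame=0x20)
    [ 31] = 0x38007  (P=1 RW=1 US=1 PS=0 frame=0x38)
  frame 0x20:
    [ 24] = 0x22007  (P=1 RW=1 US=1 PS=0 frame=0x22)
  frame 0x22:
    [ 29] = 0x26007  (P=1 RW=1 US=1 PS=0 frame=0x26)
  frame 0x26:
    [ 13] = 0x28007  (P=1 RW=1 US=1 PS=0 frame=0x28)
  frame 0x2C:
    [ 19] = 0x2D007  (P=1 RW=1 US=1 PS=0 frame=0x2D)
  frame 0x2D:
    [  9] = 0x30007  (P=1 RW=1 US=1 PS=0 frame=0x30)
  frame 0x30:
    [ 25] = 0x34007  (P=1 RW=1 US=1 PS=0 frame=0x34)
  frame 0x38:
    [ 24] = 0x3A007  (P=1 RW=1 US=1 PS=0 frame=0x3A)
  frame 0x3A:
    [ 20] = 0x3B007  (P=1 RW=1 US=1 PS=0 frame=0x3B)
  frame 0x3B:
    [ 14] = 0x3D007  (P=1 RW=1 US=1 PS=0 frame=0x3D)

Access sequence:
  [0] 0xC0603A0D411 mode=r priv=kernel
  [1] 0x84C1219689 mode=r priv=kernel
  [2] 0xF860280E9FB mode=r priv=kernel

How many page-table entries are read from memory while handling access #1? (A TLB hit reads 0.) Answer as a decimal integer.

Trace:
#0 VA=0xC0603A0D411 (r,kernel):
  [0] read 0x1F idx=24: raw=0x20007 flags P=1 W=1 U=1 S=0
  [1] read 0x20 idx=24: raw=0x22007 flags P=1 W=1 U=1 S=0
  [2] read 0x22 idx=29: raw=0x26007 flags P=1 W=1 U=1 S=0
  [3] read 0x26 idx=13: raw=0x28007 flags P=1 W=1 U=1 S=0
  → PA=0x28411  (4 entries read)
#1 VA=0x84C1219689 (r,kernel):
  [0] read 0x1F idx=1: raw=0x2C007 flags P=1 W=1 U=1 S=0
  [1] read 0x2C idx=19: raw=0x2D007 flags P=1 W=1 U=1 S=0
  [2] read 0x2D idx=9: raw=0x30007 flags P=1 W=1 U=1 S=0
  [3] read 0x30 idx=25: raw=0x34007 flags P=1 W=1 U=1 S=0
  → PA=0x34689  (4 entries read)
#2 VA=0xF860280E9FB (r,kernel):
  [0] read 0x1F idx=31: raw=0x38007 flags P=1 W=1 U=1 S=0
  [1] read 0x38 idx=24: raw=0x3A007 flags P=1 W=1 U=1 S=0
  [2] read 0x3A idx=20: raw=0x3B007 flags P=1 W=1 U=1 S=0
  [3] read 0x3B idx=14: raw=0x3D007 flags P=1 W=1 U=1 S=0
  → PA=0x3D9FB  (4 entries read)

Entries read for #1: 4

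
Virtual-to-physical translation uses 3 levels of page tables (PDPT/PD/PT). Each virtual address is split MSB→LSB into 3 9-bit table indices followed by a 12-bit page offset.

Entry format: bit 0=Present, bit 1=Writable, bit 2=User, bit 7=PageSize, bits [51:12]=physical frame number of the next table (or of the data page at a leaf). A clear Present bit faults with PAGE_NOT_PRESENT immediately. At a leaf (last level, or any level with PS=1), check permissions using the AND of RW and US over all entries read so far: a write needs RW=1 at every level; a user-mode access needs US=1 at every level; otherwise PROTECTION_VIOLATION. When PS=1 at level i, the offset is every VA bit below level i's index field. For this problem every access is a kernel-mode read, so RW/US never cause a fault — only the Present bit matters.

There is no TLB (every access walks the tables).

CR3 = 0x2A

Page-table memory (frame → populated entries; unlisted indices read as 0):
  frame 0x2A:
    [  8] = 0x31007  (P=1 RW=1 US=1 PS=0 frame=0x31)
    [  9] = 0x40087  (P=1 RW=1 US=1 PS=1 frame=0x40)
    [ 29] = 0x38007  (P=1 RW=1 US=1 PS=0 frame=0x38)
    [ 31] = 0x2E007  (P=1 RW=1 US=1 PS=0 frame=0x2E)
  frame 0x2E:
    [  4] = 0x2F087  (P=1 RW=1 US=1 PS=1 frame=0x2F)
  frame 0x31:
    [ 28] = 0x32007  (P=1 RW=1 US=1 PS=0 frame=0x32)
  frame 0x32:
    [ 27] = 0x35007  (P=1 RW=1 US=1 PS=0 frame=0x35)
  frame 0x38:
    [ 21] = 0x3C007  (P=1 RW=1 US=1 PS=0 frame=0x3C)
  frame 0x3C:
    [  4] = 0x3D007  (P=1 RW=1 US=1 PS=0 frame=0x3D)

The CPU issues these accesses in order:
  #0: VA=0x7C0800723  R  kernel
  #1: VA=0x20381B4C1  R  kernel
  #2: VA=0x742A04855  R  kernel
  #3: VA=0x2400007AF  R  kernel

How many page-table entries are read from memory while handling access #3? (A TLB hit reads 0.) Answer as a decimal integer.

Trace:
#0 VA=0x7C0800723 (r,kernel):
  [0] read 0x2A idx=31: raw=0x2E007 flags P=1 W=1 U=1 S=0
  [1] read 0x2E idx=4: raw=0x2F087 flags P=1 W=1 U=1 S=1
  → PA=0x2F723 (huge @L1)  (2 entries read)
#1 VA=0x20381B4C1 (r,kernel):
  [0] read 0x2A idx=8: raw=0x31007 flags P=1 W=1 U=1 S=0
  [1] read 0x31 idx=28: raw=0x32007 flags P=1 W=1 U=1 S=0
  [2] read 0x32 idx=27: raw=0x35007 flags P=1 W=1 U=1 S=0
  → PA=0x354C1  (3 entries read)
#2 VA=0x742A04855 (r,kernel):
  [0] read 0x2A idx=29: raw=0x38007 flags P=1 W=1 U=1 S=0
  [1] read 0x38 idx=21: raw=0x3C007 flags P=1 W=1 U=1 S=0
  [2] read 0x3C idx=4: raw=0x3D007 flags P=1 W=1 U=1 S=0
  → PA=0x3D855  (3 entries read)
#3 VA=0x2400007AF (r,kernel):
  [0] read 0x2A idx=9: raw=0x40087 flags P=1 W=1 U=1 S=1
  → PA=0x407AF (huge @L0)  (1 entries read)

Entries read for #3: 1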